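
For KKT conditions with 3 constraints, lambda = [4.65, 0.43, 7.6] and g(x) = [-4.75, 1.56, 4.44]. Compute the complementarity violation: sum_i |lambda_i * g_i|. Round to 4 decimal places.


KKT complementary slackness check:
lambda_1 * g_1 = 4.65 * -4.75 = -22.0875
lambda_2 * g_2 = 0.43 * 1.56 = 0.6708
lambda_3 * g_3 = 7.6 * 4.44 = 33.744
Total violation = 22.0875 + 0.6708 + 33.744 = 56.5023


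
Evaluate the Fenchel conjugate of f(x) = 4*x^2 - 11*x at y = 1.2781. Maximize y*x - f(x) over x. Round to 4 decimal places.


f*(y) = sup_x {y*x - a*x^2 - b*x} = sup_x {(y-b)*x - a*x^2}
FOC: (y - b) - 2a*x = 0 => x* = (y - b)/(2a)
x* = (1.2781 + 11)/(2*4) = 1.5348
f*(1.2781) = (y-b)^2/(4a) = (1.2781 + 11)^2/(4*4)
= 150.7517/16 = 9.422


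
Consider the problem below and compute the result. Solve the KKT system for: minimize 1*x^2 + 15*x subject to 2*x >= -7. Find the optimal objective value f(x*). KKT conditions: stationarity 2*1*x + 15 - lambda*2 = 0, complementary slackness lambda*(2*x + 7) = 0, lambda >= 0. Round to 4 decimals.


Step 1: Try lambda = 0 (constraint inactive).
x_unc = -15/(2*1) = -7.5
Check: 2*-7.5 = -15.0 < -7 -- violated!
Step 2: Constraint must be active: 2*x = -7
x* = -7/2 = -3.5
lambda = (2*1*(-3.5) + 15)/2 = 4.0
Step 3: Compute optimal value.
f(x*) = 1*(-3.5)^2 + 15*(-3.5) = -40.25


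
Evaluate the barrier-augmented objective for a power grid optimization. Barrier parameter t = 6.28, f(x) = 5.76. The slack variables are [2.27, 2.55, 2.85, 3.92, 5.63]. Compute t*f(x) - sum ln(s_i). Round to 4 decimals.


Step 1: Compute log-barrier.
ln values: [0.8198, 0.9361, 1.0473, 1.3661, 1.7281]
phi = -(0.8198 + 0.9361 + 1.0473 + 1.3661 + 1.7281) = -5.8974
Step 2: Compute augmented objective.
t*f(x) = 6.28*5.76 = 36.1728
Total = 36.1728 - 5.8974 = 30.2754


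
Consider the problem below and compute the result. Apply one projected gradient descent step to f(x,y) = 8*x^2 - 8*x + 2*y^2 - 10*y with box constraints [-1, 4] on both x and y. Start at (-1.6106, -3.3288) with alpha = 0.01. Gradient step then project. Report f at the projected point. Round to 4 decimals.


Step 1: Compute gradient at (-1.6106, -3.3288).
grad_x = 2*8*-1.6106 - 8 = -33.7696
grad_y = 2*2*-3.3288 - 10 = -23.3152
Step 2: Gradient step.
x_raw = -1.6106 - 0.01*-33.7696 = -1.2729
y_raw = -3.3288 - 0.01*-23.3152 = -3.0956
Step 3: Project onto [-1, 4].
x_proj = clip(-1.2729) = -1.0
y_proj = clip(-3.0956) = -1.0
Step 4: Evaluate f.
f(-1.0, -1.0) = 28.0


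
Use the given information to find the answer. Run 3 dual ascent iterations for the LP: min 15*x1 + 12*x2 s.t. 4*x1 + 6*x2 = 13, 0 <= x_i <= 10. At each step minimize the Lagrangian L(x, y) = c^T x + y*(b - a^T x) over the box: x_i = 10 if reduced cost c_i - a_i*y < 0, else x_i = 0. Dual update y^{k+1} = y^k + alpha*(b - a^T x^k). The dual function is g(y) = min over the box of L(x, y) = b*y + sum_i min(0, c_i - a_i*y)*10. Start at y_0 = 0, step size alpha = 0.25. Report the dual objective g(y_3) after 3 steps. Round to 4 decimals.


Dual ascent for LP: min 15*x1 + 12*x2, 4*x1 + 6*x2 = 13, 0 <= x_i <= 10
Step 1: y^k = 0.0, reduced costs: (15.0, 12.0)
  x^k = (0.0, 0.0), subgradient = b - a^T x = 13.0
  y^{k+1} = 0.0 + 0.25*13.0 = 3.25
Step 2: y^k = 3.25, reduced costs: (2.0, -7.5)
  x^k = (0.0, 10.0), subgradient = b - a^T x = -47.0
  y^{k+1} = 3.25 + 0.25*-47.0 = -8.5
Step 3: y^k = -8.5, reduced costs: (49.0, 63.0)
  x^k = (0.0, 0.0), subgradient = b - a^T x = 13.0
  y^{k+1} = -8.5 + 0.25*13.0 = -5.25
Dual objective at y_3 = -5.25: reduced costs (36.0, 43.5), box minimizer x = (0.0, 0.0)
g(y_3) = b*y + (c1 - a1*y)*x1 + (c2 - a2*y)*x2 = 13*(-5.25) + 36.0*0.0 + 43.5*0.0 = -68.25 + 0.0 + 0.0 = -68.25


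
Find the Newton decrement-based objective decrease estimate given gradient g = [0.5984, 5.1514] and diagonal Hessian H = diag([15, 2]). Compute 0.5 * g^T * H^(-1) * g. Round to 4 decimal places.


Step 1: H is diagonal, so H^(-1) * g = [0.0399, 2.5757].
Step 2: g^T H^(-1) g = sum_i g_i^2 / H_ii
  = (0.5984)^2/15 + (5.1514)^2/2
  = 0.0239 + 13.2685 = 13.2923
Step 3: Objective decrease = 0.5 * g^T H^(-1) g = 6.6462


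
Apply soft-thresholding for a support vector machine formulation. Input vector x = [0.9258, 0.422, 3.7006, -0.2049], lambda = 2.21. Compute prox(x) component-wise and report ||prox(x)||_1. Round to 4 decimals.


Soft-thresholding with lambda = 2.21:
prox(0.9258) = sign(0.9258)*max(|0.9258| - 2.21, 0) = 0.0
prox(0.422) = sign(0.422)*max(|0.422| - 2.21, 0) = 0.0
prox(3.7006) = sign(3.7006)*max(|3.7006| - 2.21, 0) = 1.4906
prox(-0.2049) = sign(-0.2049)*max(|-0.2049| - 2.21, 0) = 0.0
prox(x) = [0.0, 0.0, 1.4906, 0.0]
||prox(x)||_1 = 0.0 + 0.0 + 1.4906 + 0.0 = 1.4906


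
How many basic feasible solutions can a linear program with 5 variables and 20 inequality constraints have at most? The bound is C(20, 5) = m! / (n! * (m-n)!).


Each vertex corresponds to some choice of n active constraints out of m, so the number of vertices is at most C(m, n) = m! / (n!(m-n)!).
m = 20, n = 5
Numerator: 20 * 19 * 18 * 17 * 16
Denominator: 5! = 120
C(20, 5) = 15504


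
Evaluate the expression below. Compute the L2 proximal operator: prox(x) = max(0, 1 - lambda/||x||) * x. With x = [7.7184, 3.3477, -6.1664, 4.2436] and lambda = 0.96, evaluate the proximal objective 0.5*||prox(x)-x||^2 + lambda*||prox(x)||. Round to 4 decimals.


Step 1: Compute ||x||.
||x|| = 11.2611
Step 2: Compute scaling factor.
scale = max(0, 1 - 0.96/11.2611) = 0.9148
Step 3: prox(x) = [7.0604, 3.0623, -5.6407, 3.8818]
||prox(x)|| = 10.3011
Step 4: Proximal objective.
0.5*||prox-x||^2 = 0.4608
lambda*||prox|| = 9.8891
Total = 10.3499


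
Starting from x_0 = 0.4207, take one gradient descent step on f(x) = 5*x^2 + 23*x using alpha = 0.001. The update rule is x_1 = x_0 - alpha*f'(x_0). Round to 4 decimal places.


We compute the gradient at x_0 and apply the update.
f'(x) = 10*x + 23
f'(0.4207) = 10*0.4207 + 23 = 27.207
x_1 = 0.4207 - 0.001*27.207 = 0.3935


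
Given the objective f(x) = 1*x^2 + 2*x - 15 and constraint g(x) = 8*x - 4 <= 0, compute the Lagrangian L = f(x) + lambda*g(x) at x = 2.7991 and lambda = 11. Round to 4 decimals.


Step 1: Evaluate f(x).
f(2.7991) = 1*2.7991^2 + 2*2.7991 - 15 = -1.5668
Step 2: Evaluate g(x).
g(2.7991) = 8*2.7991 - 4 = 18.3928
Step 3: Compute Lagrangian.
L = -1.5668 + 11*18.3928 = 200.754


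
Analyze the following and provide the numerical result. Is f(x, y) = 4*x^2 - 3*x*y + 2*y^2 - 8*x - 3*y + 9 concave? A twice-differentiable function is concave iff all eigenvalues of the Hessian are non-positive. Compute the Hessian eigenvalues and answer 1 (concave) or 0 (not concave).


The Hessian of f(x,y) = 4*x^2 - 3*x*y + 2*y^2 - 8*x - 3*y + 9 is:
H = [[8, -3], [-3, 4]]
Trace = 8 + 4 = 12
Determinant = 8*4 - (-3)^2 = 23
Discriminant = (12)^2 - 4*23 = 52.0
Eigenvalues: lambda_1 = 2.3944, lambda_2 = 9.6056
The function is not concave.

0


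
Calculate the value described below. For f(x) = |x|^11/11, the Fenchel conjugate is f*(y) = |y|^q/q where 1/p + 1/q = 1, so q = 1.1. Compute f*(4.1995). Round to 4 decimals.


The conjugate exponent q satisfies 1/p + 1/q = 1.
p = 11, so q = 11/(11 - 1) = 1.1
|y|^q = 4.1995^1.1 = 4.8475
f*(4.1995) = 4.8475 / 1.1 = 4.4068


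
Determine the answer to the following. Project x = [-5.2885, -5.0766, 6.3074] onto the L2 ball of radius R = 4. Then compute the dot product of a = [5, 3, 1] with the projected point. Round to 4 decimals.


Step 1: Compute ||x|| (intermediates to 6 decimals).
||x|| = sqrt((-5.2885)^2 + (-5.0766)^2 + 6.3074^2) = 9.670749
Step 2: Project.
Since ||x|| > R, scale = R/||x|| = 4/9.670749 = 0.413618, proj(x) = scale * x
proj(x) = [-2.187419, -2.099773, 2.608854]
Step 3: Dot product.
a^T * proj(x) = 5*(-2.187419) + 3*(-2.099773) + 1*2.608854 = -14.6276


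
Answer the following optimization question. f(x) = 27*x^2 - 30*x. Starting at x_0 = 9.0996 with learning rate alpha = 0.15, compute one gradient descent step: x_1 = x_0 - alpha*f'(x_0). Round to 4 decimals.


We compute the gradient at x_0 and apply the update.
f'(x) = 54*x - 30
f'(9.0996) = 54*9.0996 - 30 = 461.3784
x_1 = 9.0996 - 0.15*461.3784 = -60.1072


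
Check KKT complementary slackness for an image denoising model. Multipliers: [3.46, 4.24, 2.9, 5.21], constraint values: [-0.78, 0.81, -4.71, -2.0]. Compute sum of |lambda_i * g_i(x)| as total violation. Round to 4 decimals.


KKT complementary slackness check:
lambda_1 * g_1 = 3.46 * -0.78 = -2.6988
lambda_2 * g_2 = 4.24 * 0.81 = 3.4344
lambda_3 * g_3 = 2.9 * -4.71 = -13.659
lambda_4 * g_4 = 5.21 * -2.0 = -10.42
Total violation = 2.6988 + 3.4344 + 13.659 + 10.42 = 30.2122


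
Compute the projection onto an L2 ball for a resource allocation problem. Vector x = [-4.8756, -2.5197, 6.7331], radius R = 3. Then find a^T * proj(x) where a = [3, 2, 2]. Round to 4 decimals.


Step 1: Compute ||x|| (intermediates to 6 decimals).
||x|| = sqrt((-4.8756)^2 + (-2.5197)^2 + 6.7331^2) = 8.686484
Step 2: Project.
Since ||x|| > R, scale = R/||x|| = 3/8.686484 = 0.345364, proj(x) = scale * x
proj(x) = [-1.683857, -0.870214, 2.32537]
Step 3: Dot product.
a^T * proj(x) = 3*(-1.683857) + 2*(-0.870214) + 2*2.32537 = -2.1413


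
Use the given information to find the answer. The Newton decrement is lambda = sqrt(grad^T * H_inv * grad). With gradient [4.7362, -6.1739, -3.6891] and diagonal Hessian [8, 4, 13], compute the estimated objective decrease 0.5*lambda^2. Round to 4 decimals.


Step 1: H is diagonal, so H^(-1) * g = [0.592, -1.5435, -0.2838].
Step 2: g^T H^(-1) g = sum_i g_i^2 / H_ii
  = (4.7362)^2/8 + (-6.1739)^2/4 + (-3.6891)^2/13
  = 2.8039 + 9.5293 + 1.0469 = 13.3801
Step 3: Objective decrease = 0.5 * g^T H^(-1) g = 6.69


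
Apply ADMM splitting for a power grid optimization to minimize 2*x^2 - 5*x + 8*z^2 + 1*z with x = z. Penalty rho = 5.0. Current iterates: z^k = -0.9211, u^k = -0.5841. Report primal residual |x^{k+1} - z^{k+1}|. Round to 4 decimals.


ADMM iteration with rho = 5.0, z^k = -0.9211, u^k = -0.5841
Step 1: x-update.
Minimize 2*x^2 - 5*x + (5.0/2)*(x + 0.9211 - 0.5841)^2
FOC: (2*2 + 5.0)*x = 5 + 5.0*(-0.9211 + 0.5841)
x^{k+1} = 0.3683
Step 2: z-update.
Minimize 8*z^2 + 1*z + (5.0/2)*(0.3683 - z - 0.5841)^2
FOC: (2*8 + 5.0)*z = -1 + 5.0*(0.3683 - 0.5841)
z^{k+1} = -0.099
Step 3: u-update.
u^{k+1} = -0.5841 + 0.3683 + 0.099 = -0.1168
Step 4: Primal residual = |0.3683 + 0.099| = 0.4673


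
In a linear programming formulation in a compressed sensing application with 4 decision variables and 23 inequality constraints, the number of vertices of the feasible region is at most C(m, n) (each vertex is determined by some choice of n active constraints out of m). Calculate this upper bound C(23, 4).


Each vertex corresponds to some choice of n active constraints out of m, so the number of vertices is at most C(m, n) = m! / (n!(m-n)!).
m = 23, n = 4
Numerator: 23 * 22 * 21 * 20
Denominator: 4! = 24
C(23, 4) = 8855


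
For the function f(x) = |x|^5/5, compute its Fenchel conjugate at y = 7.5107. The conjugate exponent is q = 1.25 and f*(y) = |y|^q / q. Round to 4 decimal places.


The conjugate exponent q satisfies 1/p + 1/q = 1.
p = 5, so q = 5/(5 - 1) = 1.25
|y|^q = 7.5107^1.25 = 12.4337
f*(7.5107) = 12.4337 / 1.25 = 9.947


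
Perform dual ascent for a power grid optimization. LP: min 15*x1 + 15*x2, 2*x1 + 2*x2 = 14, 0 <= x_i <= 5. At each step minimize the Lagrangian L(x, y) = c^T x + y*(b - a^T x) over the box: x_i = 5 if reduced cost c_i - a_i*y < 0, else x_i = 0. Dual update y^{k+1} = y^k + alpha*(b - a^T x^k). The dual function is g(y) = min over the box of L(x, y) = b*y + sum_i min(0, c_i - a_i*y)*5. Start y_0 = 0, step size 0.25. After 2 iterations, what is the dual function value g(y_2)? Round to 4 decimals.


Dual ascent for LP: min 15*x1 + 15*x2, 2*x1 + 2*x2 = 14, 0 <= x_i <= 5
Step 1: y^k = 0.0, reduced costs: (15.0, 15.0)
  x^k = (0.0, 0.0), subgradient = b - a^T x = 14.0
  y^{k+1} = 0.0 + 0.25*14.0 = 3.5
Step 2: y^k = 3.5, reduced costs: (8.0, 8.0)
  x^k = (0.0, 0.0), subgradient = b - a^T x = 14.0
  y^{k+1} = 3.5 + 0.25*14.0 = 7.0
Dual objective at y_2 = 7.0: reduced costs (1.0, 1.0), box minimizer x = (0.0, 0.0)
g(y_2) = b*y + (c1 - a1*y)*x1 + (c2 - a2*y)*x2 = 14*7.0 + 1.0*0.0 + 1.0*0.0 = 98.0 + 0.0 + 0.0 = 98.0


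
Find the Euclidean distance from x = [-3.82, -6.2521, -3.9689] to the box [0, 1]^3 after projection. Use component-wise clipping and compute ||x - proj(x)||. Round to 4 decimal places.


Project each component onto [0, 1].
clip(-3.82) = 0.0, clip(-6.2521) = 0.0, clip(-3.9689) = 0.0
Projection = [0.0, 0.0, 0.0]
Squared diffs: [14.5924, 39.0888, 15.7522]
Distance = sqrt(69.4334) = 8.3327


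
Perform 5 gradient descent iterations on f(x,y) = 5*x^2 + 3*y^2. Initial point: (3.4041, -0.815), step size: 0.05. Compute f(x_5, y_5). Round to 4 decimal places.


Gradient descent on f(x,y) = 5*x^2 + 3*y^2.
Starting point: (3.4041, -0.815), alpha = 0.05
Step 1: grad_x = 2*5*3.4041 = 34.041, grad_y = 2*3*-0.815 = -4.89
  x_1 = 3.4041 - 0.05*34.041 = 1.7021
  y_1 = -0.815 - 0.05*-4.89 = -0.5705
Step 2: grad_x = 2*5*1.7021 = 17.0205, grad_y = 2*3*-0.5705 = -3.423
  x_2 = 1.7021 - 0.05*17.0205 = 0.851
  y_2 = -0.5705 - 0.05*-3.423 = -0.3994
Step 3: grad_x = 2*5*0.851 = 8.5103, grad_y = 2*3*-0.3994 = -2.3961
  x_3 = 0.851 - 0.05*8.5103 = 0.4255
  y_3 = -0.3994 - 0.05*-2.3961 = -0.2795
Step 4: grad_x = 2*5*0.4255 = 4.2551, grad_y = 2*3*-0.2795 = -1.6773
  x_4 = 0.4255 - 0.05*4.2551 = 0.2128
  y_4 = -0.2795 - 0.05*-1.6773 = -0.1957
Step 5: grad_x = 2*5*0.2128 = 2.1276, grad_y = 2*3*-0.1957 = -1.1741
  x_5 = 0.2128 - 0.05*2.1276 = 0.1064
  y_5 = -0.1957 - 0.05*-1.1741 = -0.137
f(0.1064, -0.137) = 5*0.1064^2 + 3*(-0.137)^2 = 0.1129


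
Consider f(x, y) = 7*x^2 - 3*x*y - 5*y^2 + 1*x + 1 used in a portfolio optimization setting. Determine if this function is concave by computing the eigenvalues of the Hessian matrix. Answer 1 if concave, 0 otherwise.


The Hessian of f(x,y) = 7*x^2 - 3*x*y - 5*y^2 + 1*x + 1 is:
H = [[14, -3], [-3, -10]]
Trace = 14 - 10 = 4
Determinant = 14*-10 - (-3)^2 = -149
Discriminant = (4)^2 - 4*-149 = 612.0
Eigenvalues: lambda_1 = -10.3693, lambda_2 = 14.3693
The function is not concave.

0


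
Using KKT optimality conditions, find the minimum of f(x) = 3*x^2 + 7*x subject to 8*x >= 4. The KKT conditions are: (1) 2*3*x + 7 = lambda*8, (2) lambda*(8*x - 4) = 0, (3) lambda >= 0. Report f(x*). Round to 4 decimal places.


Step 1: Try lambda = 0 (constraint inactive).
x_unc = -7/(2*3) = -1.1667
Check: 8*-1.1667 = -9.3336 < 4 -- violated!
Step 2: Constraint must be active: 8*x = 4
x* = 4/8 = 0.5
lambda = (2*3*0.5 + 7)/8 = 1.25
Step 3: Compute optimal value.
f(x*) = 3*0.5^2 + 7*0.5 = 4.25


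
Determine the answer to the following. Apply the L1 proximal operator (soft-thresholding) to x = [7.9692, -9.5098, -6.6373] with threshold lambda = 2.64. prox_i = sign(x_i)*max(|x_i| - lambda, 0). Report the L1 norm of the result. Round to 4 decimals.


Soft-thresholding with lambda = 2.64:
prox(7.9692) = sign(7.9692)*max(|7.9692| - 2.64, 0) = 5.3292
prox(-9.5098) = sign(-9.5098)*max(|-9.5098| - 2.64, 0) = -6.8698
prox(-6.6373) = sign(-6.6373)*max(|-6.6373| - 2.64, 0) = -3.9973
prox(x) = [5.3292, -6.8698, -3.9973]
||prox(x)||_1 = 5.3292 + 6.8698 + 3.9973 = 16.1963


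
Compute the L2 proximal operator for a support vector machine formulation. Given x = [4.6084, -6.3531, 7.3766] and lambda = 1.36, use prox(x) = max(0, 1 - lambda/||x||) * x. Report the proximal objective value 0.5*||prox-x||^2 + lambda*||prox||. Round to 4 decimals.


Step 1: Compute ||x||.
||x|| = 10.771
Step 2: Compute scaling factor.
scale = max(0, 1 - 1.36/10.771) = 0.8737
Step 3: prox(x) = [4.0265, -5.5509, 6.4452]
||prox(x)|| = 9.411
Step 4: Proximal objective.
0.5*||prox-x||^2 = 0.9248
lambda*||prox|| = 12.799
Total = 13.7237


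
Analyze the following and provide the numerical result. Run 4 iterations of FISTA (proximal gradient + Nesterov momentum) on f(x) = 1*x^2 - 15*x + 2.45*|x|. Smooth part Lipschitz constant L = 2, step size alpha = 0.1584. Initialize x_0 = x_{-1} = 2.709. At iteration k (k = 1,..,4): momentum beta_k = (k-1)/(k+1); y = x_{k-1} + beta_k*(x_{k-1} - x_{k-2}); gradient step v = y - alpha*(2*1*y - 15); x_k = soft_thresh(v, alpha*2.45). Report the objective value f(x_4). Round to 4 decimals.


FISTA on f(x) = 1*x^2 - 15*x + 2.45*|x|
L = 2, alpha = 0.1584
Iteration 1: beta = 0.0, y = 2.709 + 0.0*(2.709 - 2.709) = 2.709
  grad(y) = -9.582, v = y - alpha*grad = 4.2268
  prox(v) = soft_thresh(4.2268, 0.3881) = 3.8387
Iteration 2: beta = 0.3333, y = 3.8387 + 0.3333*(3.8387 - 2.709) = 4.2153
  grad(y) = -6.5694, v = y - alpha*grad = 5.2559
  prox(v) = soft_thresh(5.2559, 0.3881) = 4.8678
Iteration 3: beta = 0.5, y = 4.8678 + 0.5*(4.8678 - 3.8387) = 5.3823
  grad(y) = -4.2353, v = y - alpha*grad = 6.0532
  prox(v) = soft_thresh(6.0532, 0.3881) = 5.6651
Iteration 4: beta = 0.6, y = 5.6651 + 0.6*(5.6651 - 4.8678) = 6.1435
  grad(y) = -2.7129, v = y - alpha*grad = 6.5733
  prox(v) = soft_thresh(6.5733, 0.3881) = 6.1852
f(x_4) = 1*6.1852^2 - 15*6.1852 + 2.45*|6.1852| = -39.3676


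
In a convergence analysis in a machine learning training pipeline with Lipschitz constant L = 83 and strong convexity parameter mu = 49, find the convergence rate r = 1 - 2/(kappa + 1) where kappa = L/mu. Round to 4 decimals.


Step 1: Compute the condition number.
kappa = L/mu = 83/49 = 1.6939
Step 2: Compute the convergence rate.
r = 1 - 2/(kappa + 1) = 1 - 2*mu/(L + mu) = (L - mu)/(L + mu) = 34/132 = 0.2576


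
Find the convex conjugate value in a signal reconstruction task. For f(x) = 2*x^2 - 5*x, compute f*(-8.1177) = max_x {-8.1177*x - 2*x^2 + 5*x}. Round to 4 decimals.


f*(y) = sup_x {y*x - a*x^2 - b*x} = sup_x {(y-b)*x - a*x^2}
FOC: (y - b) - 2a*x = 0 => x* = (y - b)/(2a)
x* = (-8.1177 + 5)/(2*2) = -0.7794
f*(-8.1177) = (y-b)^2/(4a) = (-8.1177 + 5)^2/(4*2)
= 9.7201/8 = 1.215


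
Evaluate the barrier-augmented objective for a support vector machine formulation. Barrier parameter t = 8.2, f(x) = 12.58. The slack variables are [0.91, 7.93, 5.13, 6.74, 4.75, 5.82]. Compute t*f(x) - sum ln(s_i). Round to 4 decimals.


Step 1: Compute log-barrier.
ln values: [-0.0943, 2.0707, 1.6351, 1.9081, 1.5581, 1.7613]
phi = -(-0.0943 + 2.0707 + 1.6351 + 1.9081 + 1.5581 + 1.7613) = -8.839
Step 2: Compute augmented objective.
t*f(x) = 8.2*12.58 = 103.156
Total = 103.156 - 8.839 = 94.317


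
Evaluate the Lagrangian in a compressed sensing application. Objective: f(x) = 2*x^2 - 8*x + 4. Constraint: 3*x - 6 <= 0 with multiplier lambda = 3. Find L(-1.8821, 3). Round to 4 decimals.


Step 1: Evaluate f(x).
f(-1.8821) = 2*(-1.8821)^2 - 8*(-1.8821) + 4 = 26.1414
Step 2: Evaluate g(x).
g(-1.8821) = 3*-1.8821 - 6 = -11.6463
Step 3: Compute Lagrangian.
L = 26.1414 + 3*-11.6463 = -8.7975


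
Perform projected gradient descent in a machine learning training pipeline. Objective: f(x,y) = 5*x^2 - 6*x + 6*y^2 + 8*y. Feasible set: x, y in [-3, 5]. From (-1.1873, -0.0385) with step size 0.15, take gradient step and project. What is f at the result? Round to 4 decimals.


Step 1: Compute gradient at (-1.1873, -0.0385).
grad_x = 2*5*-1.1873 - 6 = -17.873
grad_y = 2*6*-0.0385 + 8 = 7.538
Step 2: Gradient step.
x_raw = -1.1873 - 0.15*-17.873 = 1.4937
y_raw = -0.0385 - 0.15*7.538 = -1.1692
Step 3: Project onto [-3, 5].
x_proj = clip(1.4937) = 1.4937
y_proj = clip(-1.1692) = -1.1692
Step 4: Evaluate f.
f(1.4937, -1.1692) = 1.0416


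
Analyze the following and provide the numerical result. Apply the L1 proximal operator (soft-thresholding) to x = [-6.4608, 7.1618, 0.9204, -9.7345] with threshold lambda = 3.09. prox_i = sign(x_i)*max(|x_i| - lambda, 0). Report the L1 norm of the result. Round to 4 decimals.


Soft-thresholding with lambda = 3.09:
prox(-6.4608) = sign(-6.4608)*max(|-6.4608| - 3.09, 0) = -3.3708
prox(7.1618) = sign(7.1618)*max(|7.1618| - 3.09, 0) = 4.0718
prox(0.9204) = sign(0.9204)*max(|0.9204| - 3.09, 0) = 0.0
prox(-9.7345) = sign(-9.7345)*max(|-9.7345| - 3.09, 0) = -6.6445
prox(x) = [-3.3708, 4.0718, 0.0, -6.6445]
||prox(x)||_1 = 3.3708 + 4.0718 + 0.0 + 6.6445 = 14.0871


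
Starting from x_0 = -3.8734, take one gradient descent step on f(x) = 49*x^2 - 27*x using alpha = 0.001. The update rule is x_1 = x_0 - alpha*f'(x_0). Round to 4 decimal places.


We compute the gradient at x_0 and apply the update.
f'(x) = 98*x - 27
f'(-3.8734) = 98*-3.8734 - 27 = -406.5932
x_1 = -3.8734 - 0.001*-406.5932 = -3.4668


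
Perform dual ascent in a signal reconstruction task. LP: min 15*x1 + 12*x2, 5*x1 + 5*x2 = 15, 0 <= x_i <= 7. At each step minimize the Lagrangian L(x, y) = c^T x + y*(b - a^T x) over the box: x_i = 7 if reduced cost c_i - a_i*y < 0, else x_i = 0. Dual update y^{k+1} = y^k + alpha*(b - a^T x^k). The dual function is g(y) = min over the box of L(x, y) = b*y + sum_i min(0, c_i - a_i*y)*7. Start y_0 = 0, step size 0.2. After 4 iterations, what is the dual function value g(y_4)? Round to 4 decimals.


Dual ascent for LP: min 15*x1 + 12*x2, 5*x1 + 5*x2 = 15, 0 <= x_i <= 7
Step 1: y^k = 0.0, reduced costs: (15.0, 12.0)
  x^k = (0.0, 0.0), subgradient = b - a^T x = 15.0
  y^{k+1} = 0.0 + 0.2*15.0 = 3.0
Step 2: y^k = 3.0, reduced costs: (0.0, -3.0)
  x^k = (0.0, 7.0), subgradient = b - a^T x = -20.0
  y^{k+1} = 3.0 + 0.2*-20.0 = -1.0
Step 3: y^k = -1.0, reduced costs: (20.0, 17.0)
  x^k = (0.0, 0.0), subgradient = b - a^T x = 15.0
  y^{k+1} = -1.0 + 0.2*15.0 = 2.0
Step 4: y^k = 2.0, reduced costs: (5.0, 2.0)
  x^k = (0.0, 0.0), subgradient = b - a^T x = 15.0
  y^{k+1} = 2.0 + 0.2*15.0 = 5.0
Dual objective at y_4 = 5.0: reduced costs (-10.0, -13.0), box minimizer x = (7.0, 7.0)
g(y_4) = b*y + (c1 - a1*y)*x1 + (c2 - a2*y)*x2 = 15*5.0 + (-10.0)*7.0 + (-13.0)*7.0 = 75.0 - 70.0 - 91.0 = -86.0


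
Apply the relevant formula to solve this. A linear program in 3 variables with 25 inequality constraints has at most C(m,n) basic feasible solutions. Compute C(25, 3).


Each vertex corresponds to some choice of n active constraints out of m, so the number of vertices is at most C(m, n) = m! / (n!(m-n)!).
m = 25, n = 3
Numerator: 25 * 24 * 23
Denominator: 3! = 6
C(25, 3) = 2300


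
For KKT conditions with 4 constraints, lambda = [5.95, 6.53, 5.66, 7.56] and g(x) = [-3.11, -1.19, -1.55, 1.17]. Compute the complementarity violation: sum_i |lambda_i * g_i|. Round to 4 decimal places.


KKT complementary slackness check:
lambda_1 * g_1 = 5.95 * -3.11 = -18.5045
lambda_2 * g_2 = 6.53 * -1.19 = -7.7707
lambda_3 * g_3 = 5.66 * -1.55 = -8.773
lambda_4 * g_4 = 7.56 * 1.17 = 8.8452
Total violation = 18.5045 + 7.7707 + 8.773 + 8.8452 = 43.8934


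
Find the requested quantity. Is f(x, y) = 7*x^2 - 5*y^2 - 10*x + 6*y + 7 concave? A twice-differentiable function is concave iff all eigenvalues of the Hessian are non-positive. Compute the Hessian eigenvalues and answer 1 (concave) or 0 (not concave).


The Hessian of f(x,y) = 7*x^2 - 5*y^2 - 10*x + 6*y + 7 is:
H = [[14, 0], [0, -10]]
Trace = 14 - 10 = 4
Determinant = 14*-10 - (0)^2 = -140
Discriminant = (4)^2 - 4*-140 = 576.0
Eigenvalues: lambda_1 = -10.0, lambda_2 = 14.0
The function is not concave.

0


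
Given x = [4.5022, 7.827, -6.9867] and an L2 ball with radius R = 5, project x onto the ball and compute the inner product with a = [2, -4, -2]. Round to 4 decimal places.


Step 1: Compute ||x|| (intermediates to 6 decimals).
||x|| = sqrt(4.5022^2 + 7.827^2 + (-6.9867)^2) = 11.416905
Step 2: Project.
Since ||x|| > R, scale = R/||x|| = 5/11.416905 = 0.437947, proj(x) = scale * x
proj(x) = [1.971725, 3.427811, -3.059804]
Step 3: Dot product.
a^T * proj(x) = 2*1.971725 - 4*3.427811 - 2*(-3.059804) = -3.6482


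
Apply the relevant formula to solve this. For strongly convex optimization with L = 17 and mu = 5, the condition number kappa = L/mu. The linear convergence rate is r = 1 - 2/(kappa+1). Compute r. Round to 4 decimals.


Step 1: Compute the condition number.
kappa = L/mu = 17/5 = 3.4
Step 2: Compute the convergence rate.
r = 1 - 2/(kappa + 1) = 1 - 2*mu/(L + mu) = (L - mu)/(L + mu) = 12/22 = 0.5455


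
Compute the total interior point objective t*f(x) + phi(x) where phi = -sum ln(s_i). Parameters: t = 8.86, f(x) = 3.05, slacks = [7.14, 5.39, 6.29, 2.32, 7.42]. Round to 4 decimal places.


Step 1: Compute log-barrier.
ln values: [1.9657, 1.6845, 1.839, 0.8416, 2.0042]
phi = -(1.9657 + 1.6845 + 1.839 + 0.8416 + 2.0042) = -8.335
Step 2: Compute augmented objective.
t*f(x) = 8.86*3.05 = 27.023
Total = 27.023 - 8.335 = 18.688


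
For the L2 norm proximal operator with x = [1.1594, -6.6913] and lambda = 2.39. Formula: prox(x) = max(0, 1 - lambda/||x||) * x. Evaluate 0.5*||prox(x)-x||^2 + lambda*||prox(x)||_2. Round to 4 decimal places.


Step 1: Compute ||x||.
||x|| = 6.791
Step 2: Compute scaling factor.
scale = max(0, 1 - 2.39/6.791) = 0.6481
Step 3: prox(x) = [0.7514, -4.3364]
||prox(x)|| = 4.401
Step 4: Proximal objective.
0.5*||prox-x||^2 = 2.8561
lambda*||prox|| = 10.5184
Total = 13.3744


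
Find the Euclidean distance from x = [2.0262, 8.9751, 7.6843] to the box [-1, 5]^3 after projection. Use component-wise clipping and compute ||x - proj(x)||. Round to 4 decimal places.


Project each component onto [-1, 5].
clip(2.0262) = 2.0262, clip(8.9751) = 5.0, clip(7.6843) = 5.0
Projection = [2.0262, 5.0, 5.0]
Squared diffs: [0.0, 15.8014, 7.2055]
Distance = sqrt(23.0069) = 4.7965


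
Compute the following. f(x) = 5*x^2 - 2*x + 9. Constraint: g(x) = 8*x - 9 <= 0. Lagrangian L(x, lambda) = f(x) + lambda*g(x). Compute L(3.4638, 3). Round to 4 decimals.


Step 1: Evaluate f(x).
f(3.4638) = 5*3.4638^2 - 2*3.4638 + 9 = 62.062
Step 2: Evaluate g(x).
g(3.4638) = 8*3.4638 - 9 = 18.7104
Step 3: Compute Lagrangian.
L = 62.062 + 3*18.7104 = 118.1932


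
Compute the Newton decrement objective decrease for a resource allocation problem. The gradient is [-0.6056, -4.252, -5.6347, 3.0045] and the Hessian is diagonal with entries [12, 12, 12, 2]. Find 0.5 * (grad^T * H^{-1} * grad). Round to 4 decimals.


Step 1: H is diagonal, so H^(-1) * g = [-0.0505, -0.3543, -0.4696, 1.5023].
Step 2: g^T H^(-1) g = sum_i g_i^2 / H_ii
  = (-0.6056)^2/12 + (-4.252)^2/12 + (-5.6347)^2/12 + (3.0045)^2/2
  = 0.0306 + 1.5066 + 2.6458 + 4.5135 = 8.6965
Step 3: Objective decrease = 0.5 * g^T H^(-1) g = 4.3483


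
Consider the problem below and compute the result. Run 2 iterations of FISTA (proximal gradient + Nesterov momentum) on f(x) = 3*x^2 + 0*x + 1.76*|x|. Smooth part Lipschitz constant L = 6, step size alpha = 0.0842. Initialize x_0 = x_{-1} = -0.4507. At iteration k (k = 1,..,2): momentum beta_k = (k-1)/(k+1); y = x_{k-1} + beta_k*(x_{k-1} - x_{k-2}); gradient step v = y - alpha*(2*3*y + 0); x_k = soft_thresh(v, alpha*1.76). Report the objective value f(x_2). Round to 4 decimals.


FISTA on f(x) = 3*x^2 + 0*x + 1.76*|x|
L = 6, alpha = 0.0842
Iteration 1: beta = 0.0, y = -0.4507 + 0.0*(-0.4507 + 0.4507) = -0.4507
  grad(y) = -2.7042, v = y - alpha*grad = -0.223
  prox(v) = soft_thresh(-0.223, 0.1482) = -0.0748
Iteration 2: beta = 0.3333, y = -0.0748 + 0.3333*(-0.0748 + 0.4507) = 0.0505
  grad(y) = 0.3029, v = y - alpha*grad = 0.025
  prox(v) = soft_thresh(0.025, 0.1482) = 0.0
f(x_2) = 3*0.0^2 + 0*0.0 + 1.76*|0.0| = 0.0


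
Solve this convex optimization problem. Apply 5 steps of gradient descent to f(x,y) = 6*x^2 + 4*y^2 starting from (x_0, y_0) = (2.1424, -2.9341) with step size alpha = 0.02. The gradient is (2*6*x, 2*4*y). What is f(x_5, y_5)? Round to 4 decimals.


Gradient descent on f(x,y) = 6*x^2 + 4*y^2.
Starting point: (2.1424, -2.9341), alpha = 0.02
Step 1: grad_x = 2*6*2.1424 = 25.7088, grad_y = 2*4*-2.9341 = -23.4728
  x_1 = 2.1424 - 0.02*25.7088 = 1.6282
  y_1 = -2.9341 - 0.02*-23.4728 = -2.4646
Step 2: grad_x = 2*6*1.6282 = 19.5387, grad_y = 2*4*-2.4646 = -19.7172
  x_2 = 1.6282 - 0.02*19.5387 = 1.2375
  y_2 = -2.4646 - 0.02*-19.7172 = -2.0703
Step 3: grad_x = 2*6*1.2375 = 14.8494, grad_y = 2*4*-2.0703 = -16.5624
  x_3 = 1.2375 - 0.02*14.8494 = 0.9405
  y_3 = -2.0703 - 0.02*-16.5624 = -1.7391
Step 4: grad_x = 2*6*0.9405 = 11.2855, grad_y = 2*4*-1.7391 = -13.9124
  x_4 = 0.9405 - 0.02*11.2855 = 0.7148
  y_4 = -1.7391 - 0.02*-13.9124 = -1.4608
Step 5: grad_x = 2*6*0.7148 = 8.577, grad_y = 2*4*-1.4608 = -11.6864
  x_5 = 0.7148 - 0.02*8.577 = 0.5432
  y_5 = -1.4608 - 0.02*-11.6864 = -1.2271
f(0.5432, -1.2271) = 6*0.5432^2 + 4*(-1.2271)^2 = 7.7933


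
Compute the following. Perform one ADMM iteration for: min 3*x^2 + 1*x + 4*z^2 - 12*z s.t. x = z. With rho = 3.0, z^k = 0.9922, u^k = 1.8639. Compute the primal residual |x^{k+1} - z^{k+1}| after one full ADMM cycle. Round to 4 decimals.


ADMM iteration with rho = 3.0, z^k = 0.9922, u^k = 1.8639
Step 1: x-update.
Minimize 3*x^2 + 1*x + (3.0/2)*(x - 0.9922 + 1.8639)^2
FOC: (2*3 + 3.0)*x = -1 + 3.0*(0.9922 - 1.8639)
x^{k+1} = -0.4017
Step 2: z-update.
Minimize 4*z^2 - 12*z + (3.0/2)*(-0.4017 - z + 1.8639)^2
FOC: (2*4 + 3.0)*z = 12 + 3.0*(-0.4017 + 1.8639)
z^{k+1} = 1.4897
Step 3: u-update.
u^{k+1} = 1.8639 - 0.4017 - 1.4897 = -0.0275
Step 4: Primal residual = |-0.4017 - 1.4897| = 1.8914


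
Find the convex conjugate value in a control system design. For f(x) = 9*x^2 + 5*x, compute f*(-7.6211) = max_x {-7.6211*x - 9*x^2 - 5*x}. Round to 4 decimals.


f*(y) = sup_x {y*x - a*x^2 - b*x} = sup_x {(y-b)*x - a*x^2}
FOC: (y - b) - 2a*x = 0 => x* = (y - b)/(2a)
x* = (-7.6211 - 5)/(2*9) = -0.7012
f*(-7.6211) = (y-b)^2/(4a) = (-7.6211 - 5)^2/(4*9)
= 159.2922/36 = 4.4248


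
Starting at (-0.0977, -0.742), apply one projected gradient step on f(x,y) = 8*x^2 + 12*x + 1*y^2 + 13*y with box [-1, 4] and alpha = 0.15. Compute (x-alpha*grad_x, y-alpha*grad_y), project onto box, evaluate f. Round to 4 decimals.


Step 1: Compute gradient at (-0.0977, -0.742).
grad_x = 2*8*-0.0977 + 12 = 10.4368
grad_y = 2*1*-0.742 + 13 = 11.516
Step 2: Gradient step.
x_raw = -0.0977 - 0.15*10.4368 = -1.6632
y_raw = -0.742 - 0.15*11.516 = -2.4694
Step 3: Project onto [-1, 4].
x_proj = clip(-1.6632) = -1.0
y_proj = clip(-2.4694) = -1.0
Step 4: Evaluate f.
f(-1.0, -1.0) = -16.0


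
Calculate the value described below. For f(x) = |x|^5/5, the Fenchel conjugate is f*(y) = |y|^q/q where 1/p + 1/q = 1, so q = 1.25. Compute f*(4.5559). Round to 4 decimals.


The conjugate exponent q satisfies 1/p + 1/q = 1.
p = 5, so q = 5/(5 - 1) = 1.25
|y|^q = 4.5559^1.25 = 6.6561
f*(4.5559) = 6.6561 / 1.25 = 5.3249


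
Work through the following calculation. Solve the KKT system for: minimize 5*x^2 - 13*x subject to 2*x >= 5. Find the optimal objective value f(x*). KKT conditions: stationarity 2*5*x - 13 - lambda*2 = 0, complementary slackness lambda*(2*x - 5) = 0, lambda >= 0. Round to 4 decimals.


Step 1: Try lambda = 0 (constraint inactive).
x_unc = 13/(2*5) = 1.3
Check: 2*1.3 = 2.6 < 5 -- violated!
Step 2: Constraint must be active: 2*x = 5
x* = 5/2 = 2.5
lambda = (2*5*2.5 - 13)/2 = 6.0
Step 3: Compute optimal value.
f(x*) = 5*2.5^2 - 13*2.5 = -1.25


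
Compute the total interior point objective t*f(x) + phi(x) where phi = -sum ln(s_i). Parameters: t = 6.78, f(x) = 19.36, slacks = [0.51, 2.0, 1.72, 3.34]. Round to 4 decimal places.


Step 1: Compute log-barrier.
ln values: [-0.6733, 0.6931, 0.5423, 1.206]
phi = -(-0.6733 + 0.6931 + 0.5423 + 1.206) = -1.7681
Step 2: Compute augmented objective.
t*f(x) = 6.78*19.36 = 131.2608
Total = 131.2608 - 1.7681 = 129.4927


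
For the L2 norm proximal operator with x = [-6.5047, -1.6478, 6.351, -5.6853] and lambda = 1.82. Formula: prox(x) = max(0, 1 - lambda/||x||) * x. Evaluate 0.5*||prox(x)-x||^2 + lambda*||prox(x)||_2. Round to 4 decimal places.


Step 1: Compute ||x||.
||x|| = 10.8482
Step 2: Compute scaling factor.
scale = max(0, 1 - 1.82/10.8482) = 0.8322
Step 3: prox(x) = [-5.4134, -1.3713, 5.2855, -4.7315]
||prox(x)|| = 9.0282
Step 4: Proximal objective.
0.5*||prox-x||^2 = 1.6562
lambda*||prox|| = 16.4313
Total = 18.0876


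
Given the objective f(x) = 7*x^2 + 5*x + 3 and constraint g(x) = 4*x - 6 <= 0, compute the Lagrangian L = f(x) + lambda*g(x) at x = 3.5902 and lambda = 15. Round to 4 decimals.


Step 1: Evaluate f(x).
f(3.5902) = 7*3.5902^2 + 5*3.5902 + 3 = 111.1778
Step 2: Evaluate g(x).
g(3.5902) = 4*3.5902 - 6 = 8.3608
Step 3: Compute Lagrangian.
L = 111.1778 + 15*8.3608 = 236.5898


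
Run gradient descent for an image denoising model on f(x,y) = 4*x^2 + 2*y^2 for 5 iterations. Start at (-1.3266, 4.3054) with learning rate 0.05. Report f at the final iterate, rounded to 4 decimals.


Gradient descent on f(x,y) = 4*x^2 + 2*y^2.
Starting point: (-1.3266, 4.3054), alpha = 0.05
Step 1: grad_x = 2*4*-1.3266 = -10.6128, grad_y = 2*2*4.3054 = 17.2216
  x_1 = -1.3266 - 0.05*-10.6128 = -0.796
  y_1 = 4.3054 - 0.05*17.2216 = 3.4443
Step 2: grad_x = 2*4*-0.796 = -6.3677, grad_y = 2*2*3.4443 = 13.7773
  x_2 = -0.796 - 0.05*-6.3677 = -0.4776
  y_2 = 3.4443 - 0.05*13.7773 = 2.7555
Step 3: grad_x = 2*4*-0.4776 = -3.8206, grad_y = 2*2*2.7555 = 11.0218
  x_3 = -0.4776 - 0.05*-3.8206 = -0.2865
  y_3 = 2.7555 - 0.05*11.0218 = 2.2044
Step 4: grad_x = 2*4*-0.2865 = -2.2924, grad_y = 2*2*2.2044 = 8.8175
  x_4 = -0.2865 - 0.05*-2.2924 = -0.1719
  y_4 = 2.2044 - 0.05*8.8175 = 1.7635
Step 5: grad_x = 2*4*-0.1719 = -1.3754, grad_y = 2*2*1.7635 = 7.054
  x_5 = -0.1719 - 0.05*-1.3754 = -0.1032
  y_5 = 1.7635 - 0.05*7.054 = 1.4108
f(-0.1032, 1.4108) = 4*(-0.1032)^2 + 2*1.4108^2 = 4.0232


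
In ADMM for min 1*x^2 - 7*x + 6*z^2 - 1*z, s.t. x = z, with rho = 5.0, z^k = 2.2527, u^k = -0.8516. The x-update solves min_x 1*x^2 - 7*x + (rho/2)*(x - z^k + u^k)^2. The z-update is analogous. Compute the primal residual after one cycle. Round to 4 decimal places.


ADMM iteration with rho = 5.0, z^k = 2.2527, u^k = -0.8516
Step 1: x-update.
Minimize 1*x^2 - 7*x + (5.0/2)*(x - 2.2527 - 0.8516)^2
FOC: (2*1 + 5.0)*x = 7 + 5.0*(2.2527 + 0.8516)
x^{k+1} = 3.2174
Step 2: z-update.
Minimize 6*z^2 - 1*z + (5.0/2)*(3.2174 - z - 0.8516)^2
FOC: (2*6 + 5.0)*z = 1 + 5.0*(3.2174 - 0.8516)
z^{k+1} = 0.7546
Step 3: u-update.
u^{k+1} = -0.8516 + 3.2174 - 0.7546 = 1.6111
Step 4: Primal residual = |3.2174 - 0.7546| = 2.4627


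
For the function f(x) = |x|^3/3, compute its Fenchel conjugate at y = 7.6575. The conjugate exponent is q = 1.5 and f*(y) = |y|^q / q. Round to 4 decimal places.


The conjugate exponent q satisfies 1/p + 1/q = 1.
p = 3, so q = 3/(3 - 1) = 1.5
|y|^q = 7.6575^1.5 = 21.19
f*(7.6575) = 21.19 / 1.5 = 14.1267


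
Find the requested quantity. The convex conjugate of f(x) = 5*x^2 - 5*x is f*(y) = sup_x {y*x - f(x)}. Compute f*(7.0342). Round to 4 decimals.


f*(y) = sup_x {y*x - a*x^2 - b*x} = sup_x {(y-b)*x - a*x^2}
FOC: (y - b) - 2a*x = 0 => x* = (y - b)/(2a)
x* = (7.0342 + 5)/(2*5) = 1.2034
f*(7.0342) = (y-b)^2/(4a) = (7.0342 + 5)^2/(4*5)
= 144.822/20 = 7.2411


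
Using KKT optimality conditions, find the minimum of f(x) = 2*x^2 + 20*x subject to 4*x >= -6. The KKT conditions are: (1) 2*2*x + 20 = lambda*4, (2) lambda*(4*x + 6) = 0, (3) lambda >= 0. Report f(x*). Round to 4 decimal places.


Step 1: Try lambda = 0 (constraint inactive).
x_unc = -20/(2*2) = -5.0
Check: 4*-5.0 = -20.0 < -6 -- violated!
Step 2: Constraint must be active: 4*x = -6
x* = -6/4 = -1.5
lambda = (2*2*(-1.5) + 20)/4 = 3.5
Step 3: Compute optimal value.
f(x*) = 2*(-1.5)^2 + 20*(-1.5) = -25.5


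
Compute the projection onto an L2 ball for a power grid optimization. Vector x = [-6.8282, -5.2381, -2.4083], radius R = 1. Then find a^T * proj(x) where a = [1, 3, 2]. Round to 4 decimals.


Step 1: Compute ||x|| (intermediates to 6 decimals).
||x|| = sqrt((-6.8282)^2 + (-5.2381)^2 + (-2.4083)^2) = 8.936549
Step 2: Project.
Since ||x|| > R, scale = R/||x|| = 1/8.936549 = 0.1119, proj(x) = scale * x
proj(x) = [-0.764076, -0.586143, -0.269489]
Step 3: Dot product.
a^T * proj(x) = 1*(-0.764076) + 3*(-0.586143) + 2*(-0.269489) = -3.0615


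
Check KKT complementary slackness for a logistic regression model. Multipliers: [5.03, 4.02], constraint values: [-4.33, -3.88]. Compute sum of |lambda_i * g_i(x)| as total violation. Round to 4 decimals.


KKT complementary slackness check:
lambda_1 * g_1 = 5.03 * -4.33 = -21.7799
lambda_2 * g_2 = 4.02 * -3.88 = -15.5976
Total violation = 21.7799 + 15.5976 = 37.3775


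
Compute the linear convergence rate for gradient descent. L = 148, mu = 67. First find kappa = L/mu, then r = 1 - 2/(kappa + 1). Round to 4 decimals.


Step 1: Compute the condition number.
kappa = L/mu = 148/67 = 2.209
Step 2: Compute the convergence rate.
r = 1 - 2/(kappa + 1) = 1 - 2*mu/(L + mu) = (L - mu)/(L + mu) = 81/215 = 0.3767


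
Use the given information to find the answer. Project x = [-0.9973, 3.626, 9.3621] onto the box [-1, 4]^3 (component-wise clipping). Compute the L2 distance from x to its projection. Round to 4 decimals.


Project each component onto [-1, 4].
clip(-0.9973) = -0.9973, clip(3.626) = 3.626, clip(9.3621) = 4.0
Projection = [-0.9973, 3.626, 4.0]
Squared diffs: [0.0, 0.0, 28.7521]
Distance = sqrt(28.7521) = 5.3621


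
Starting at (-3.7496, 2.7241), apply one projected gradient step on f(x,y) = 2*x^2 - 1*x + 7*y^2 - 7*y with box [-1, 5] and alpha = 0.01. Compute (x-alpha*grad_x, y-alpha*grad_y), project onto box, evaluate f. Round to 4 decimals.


Step 1: Compute gradient at (-3.7496, 2.7241).
grad_x = 2*2*-3.7496 - 1 = -15.9984
grad_y = 2*7*2.7241 - 7 = 31.1374
Step 2: Gradient step.
x_raw = -3.7496 - 0.01*-15.9984 = -3.5896
y_raw = 2.7241 - 0.01*31.1374 = 2.4127
Step 3: Project onto [-1, 5].
x_proj = clip(-3.5896) = -1.0
y_proj = clip(2.4127) = 2.4127
Step 4: Evaluate f.
f(-1.0, 2.4127) = 26.8596


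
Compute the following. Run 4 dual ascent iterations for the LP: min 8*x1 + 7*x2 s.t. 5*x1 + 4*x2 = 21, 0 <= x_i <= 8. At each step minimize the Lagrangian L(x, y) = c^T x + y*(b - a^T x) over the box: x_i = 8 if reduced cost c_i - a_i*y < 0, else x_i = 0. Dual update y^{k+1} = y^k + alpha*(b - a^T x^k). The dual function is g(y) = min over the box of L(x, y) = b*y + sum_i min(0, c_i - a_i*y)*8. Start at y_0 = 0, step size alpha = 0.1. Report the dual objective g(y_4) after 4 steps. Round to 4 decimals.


Dual ascent for LP: min 8*x1 + 7*x2, 5*x1 + 4*x2 = 21, 0 <= x_i <= 8
Step 1: y^k = 0.0, reduced costs: (8.0, 7.0)
  x^k = (0.0, 0.0), subgradient = b - a^T x = 21.0
  y^{k+1} = 0.0 + 0.1*21.0 = 2.1
Step 2: y^k = 2.1, reduced costs: (-2.5, -1.4)
  x^k = (8.0, 8.0), subgradient = b - a^T x = -51.0
  y^{k+1} = 2.1 + 0.1*-51.0 = -3.0
Step 3: y^k = -3.0, reduced costs: (23.0, 19.0)
  x^k = (0.0, 0.0), subgradient = b - a^T x = 21.0
  y^{k+1} = -3.0 + 0.1*21.0 = -0.9
Step 4: y^k = -0.9, reduced costs: (12.5, 10.6)
  x^k = (0.0, 0.0), subgradient = b - a^T x = 21.0
  y^{k+1} = -0.9 + 0.1*21.0 = 1.2
Dual objective at y_4 = 1.2: reduced costs (2.0, 2.2), box minimizer x = (0.0, 0.0)
g(y_4) = b*y + (c1 - a1*y)*x1 + (c2 - a2*y)*x2 = 21*1.2 + 2.0*0.0 + 2.2*0.0 = 25.2 + 0.0 + 0.0 = 25.2


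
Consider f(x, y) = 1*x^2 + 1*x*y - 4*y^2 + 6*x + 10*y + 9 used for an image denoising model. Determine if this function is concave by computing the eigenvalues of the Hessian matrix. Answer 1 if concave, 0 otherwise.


The Hessian of f(x,y) = 1*x^2 + 1*x*y - 4*y^2 + 6*x + 10*y + 9 is:
H = [[2, 1], [1, -8]]
Trace = 2 - 8 = -6
Determinant = 2*-8 - (1)^2 = -17
Discriminant = (-6)^2 - 4*-17 = 104.0
Eigenvalues: lambda_1 = -8.099, lambda_2 = 2.099
The function is not concave.

0


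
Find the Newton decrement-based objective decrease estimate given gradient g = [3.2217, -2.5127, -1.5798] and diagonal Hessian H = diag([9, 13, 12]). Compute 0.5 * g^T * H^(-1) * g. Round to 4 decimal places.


Step 1: H is diagonal, so H^(-1) * g = [0.358, -0.1933, -0.1317].
Step 2: g^T H^(-1) g = sum_i g_i^2 / H_ii
  = (3.2217)^2/9 + (-2.5127)^2/13 + (-1.5798)^2/12
  = 1.1533 + 0.4857 + 0.208 = 1.8469
Step 3: Objective decrease = 0.5 * g^T H^(-1) g = 0.9235


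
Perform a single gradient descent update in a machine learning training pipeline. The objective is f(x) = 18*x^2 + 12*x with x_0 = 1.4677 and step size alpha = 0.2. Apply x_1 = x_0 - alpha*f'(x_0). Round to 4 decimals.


We compute the gradient at x_0 and apply the update.
f'(x) = 36*x + 12
f'(1.4677) = 36*1.4677 + 12 = 64.8372
x_1 = 1.4677 - 0.2*64.8372 = -11.4997
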